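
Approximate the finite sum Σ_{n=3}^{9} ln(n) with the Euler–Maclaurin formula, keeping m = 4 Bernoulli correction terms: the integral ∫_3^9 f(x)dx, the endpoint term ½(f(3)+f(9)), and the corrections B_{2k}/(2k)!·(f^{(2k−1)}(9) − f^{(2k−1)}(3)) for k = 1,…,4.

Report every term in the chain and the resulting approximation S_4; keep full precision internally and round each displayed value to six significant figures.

The integral term ∫_3^9 ln(x) dx = 10.4792.
Endpoint term: (f(3) + f(9))/2 = (1.09861 + 2.19722)/2 = 1.64792.
So far: 12.1271.
Order-1 term: 1/12 · (0.111111 − 0.333333) = -0.0185185.
After k=1: 12.1086.
Order-2 term: −1/720 · (0.00274348 − 0.0740741) = 9.90703e-05.
After k=2: 12.1087.
Order-3 term: 1/30240 · (0.000406442 − 0.0987654) = -3.25261e-06.
After k=3: 12.1087.
Order-4 term: −1/1209600 · (0.000150534 − 0.329218) = 2.72047e-07.

S_4 ≈ 12.1087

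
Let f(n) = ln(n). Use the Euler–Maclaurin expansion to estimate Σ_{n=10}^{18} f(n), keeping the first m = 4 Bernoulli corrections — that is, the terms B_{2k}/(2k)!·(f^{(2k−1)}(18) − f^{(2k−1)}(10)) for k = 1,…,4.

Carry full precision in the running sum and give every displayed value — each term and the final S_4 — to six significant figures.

S_4 ≈ 23.5936

∫_10^18 ln(x) dx evaluates to 21.0008.
Endpoint term: (f(10) + f(18))/2 = (2.30259 + 2.89037)/2 = 2.59648.
Running total after boundary: 23.5973.
Correction k=1: B_{2}/2! · (f^{(1)}(18) − f^{(1)}(10)) = 1/12 · (0.0555556 − 0.100000) = -0.00370370.
Partial sum through k=1: 23.5936.
Correction k=2: B_{4}/4! · (f^{(3)}(18) − f^{(3)}(10)) = −1/720 · (0.000342936 − 0.00200000) = 2.30148e-06.
Partial sum through k=2: 23.5936.
Correction k=3: B_{6}/6! · (f^{(5)}(18) − f^{(5)}(10)) = 1/30240 · (1.27013e-05 − 0.000240000) = -7.51649e-09.
Partial sum through k=3: 23.5936.
Correction k=4: B_{8}/8! · (f^{(7)}(18) − f^{(7)}(10)) = −1/1209600 · (1.17605e-06 − 7.20000e-05) = 5.85515e-11.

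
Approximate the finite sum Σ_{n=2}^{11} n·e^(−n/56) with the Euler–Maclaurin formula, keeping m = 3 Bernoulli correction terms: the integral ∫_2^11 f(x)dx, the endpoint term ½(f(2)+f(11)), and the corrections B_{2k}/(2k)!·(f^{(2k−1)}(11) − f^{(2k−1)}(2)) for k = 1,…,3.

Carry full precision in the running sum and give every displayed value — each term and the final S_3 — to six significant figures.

The integral term ∫_2^11 x·e^(−x/56) dx = 51.1786.
Boundary: ½(f(2) + f(11)) = ½(1.92983 + 9.03826) = 5.48405.
So far: 56.6626.
k=1: B_{2}/(2)! × [f^{(1)}(11) − f^{(1)}(2)] = 1/12 × (0.660263 − 0.930455) = -0.0225160.
After k=1: 56.6401.
k=2: B_{4}/(4)! × [f^{(3)}(11) − f^{(3)}(2)] = −1/720 × (0.000734561 − 0.000912081) = 2.46556e-07.
After k=2: 56.6401.
k=3: B_{6}/(6)! × [f^{(5)}(11) − f^{(5)}(2)] = 1/30240 × (4.01332e-07 − 4.87073e-07) = -2.83534e-12.

S_3 ≈ 56.6401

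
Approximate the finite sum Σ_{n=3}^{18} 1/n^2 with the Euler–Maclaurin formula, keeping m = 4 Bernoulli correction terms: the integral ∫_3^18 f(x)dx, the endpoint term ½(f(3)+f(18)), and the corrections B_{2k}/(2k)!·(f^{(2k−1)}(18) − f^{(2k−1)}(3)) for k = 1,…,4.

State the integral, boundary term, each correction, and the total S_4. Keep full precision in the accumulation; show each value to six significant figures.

The integral term ∫_3^18 1/x^2 dx = 0.277778.
Boundary: ½(f(3) + f(18)) = ½(0.111111 + 0.00308642) = 0.0570988.
Integral + boundary = 0.334877.
Order-1 term: 1/12 · (-0.000342936 − (-0.0740741)) = 0.00614426.
Partial sum through k=1: 0.341021.
Order-2 term: −1/720 · (-1.27013e-05 − (-0.0987654)) = -0.000137157.
Partial sum through k=2: 0.340884.
Order-3 term: 1/30240 · (-1.17605e-06 − (-0.329218)) = 1.08868e-05.
Partial sum through k=3: 0.340895.
Order-4 term: −1/1209600 · (-2.03268e-07 − (-2.04847)) = -1.69351e-06.

S_4 ≈ 0.340893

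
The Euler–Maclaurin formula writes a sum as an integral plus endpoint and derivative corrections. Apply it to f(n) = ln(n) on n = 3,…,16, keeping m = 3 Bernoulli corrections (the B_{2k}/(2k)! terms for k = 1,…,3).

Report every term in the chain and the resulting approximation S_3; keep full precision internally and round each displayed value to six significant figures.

S_3 ≈ 29.9787

Integral: ∫_3^16 ln(x) dx = 28.0656.
Endpoint term: (f(3) + f(16))/2 = (1.09861 + 2.77259)/2 = 1.93560.
Integral + boundary = 30.0012.
k=1: B_{2}/(2)! × [f^{(1)}(16) − f^{(1)}(3)] = 1/12 × (0.0625000 − 0.333333) = -0.0225694.
After k=1: 29.9786.
k=2: B_{4}/(4)! × [f^{(3)}(16) − f^{(3)}(3)] = −1/720 × (0.000488281 − 0.0740741) = 0.000102202.
After k=2: 29.9787.
k=3: B_{6}/(6)! × [f^{(5)}(16) − f^{(5)}(3)] = 1/30240 × (2.28882e-05 − 0.0987654) = -3.26530e-06.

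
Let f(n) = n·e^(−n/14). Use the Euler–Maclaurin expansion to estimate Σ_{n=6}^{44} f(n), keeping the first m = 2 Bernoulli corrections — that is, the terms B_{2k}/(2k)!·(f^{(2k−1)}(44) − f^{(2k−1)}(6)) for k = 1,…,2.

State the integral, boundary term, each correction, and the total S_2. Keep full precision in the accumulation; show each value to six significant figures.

S_2 ≈ 150.223

The integral term ∫_6^44 x·e^(−x/14) dx = 147.358.
Boundary: ½(f(6) + f(44)) = ½(3.90863 + 1.89901) = 2.90382.
So far: 150.261.
k=1: B_{2}/(2)! × [f^{(1)}(44) − f^{(1)}(6)] = 1/12 × (-0.0924842 − 0.372251) = -0.0387279.
Partial sum through k=1: 150.223.
k=2: B_{4}/(4)! × [f^{(3)}(44) − f^{(3)}(6)] = −1/720 × (-3.14572e-05 − 0.00854658) = 1.19139e-05.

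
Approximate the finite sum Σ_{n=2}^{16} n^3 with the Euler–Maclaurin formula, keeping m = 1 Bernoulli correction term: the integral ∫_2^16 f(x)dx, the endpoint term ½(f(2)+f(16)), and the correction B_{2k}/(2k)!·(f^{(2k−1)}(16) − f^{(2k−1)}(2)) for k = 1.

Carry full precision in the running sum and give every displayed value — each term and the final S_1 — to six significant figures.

S_1 ≈ 18495.0

Integral: ∫_2^16 x^3 dx = 16380.0.
Endpoint term: (f(2) + f(16))/2 = (8.00000 + 4096.00)/2 = 2052.00.
Running total after boundary: 18432.0.
k=1: B_{2}/(2)! × [f^{(1)}(16) − f^{(1)}(2)] = 1/12 × (768.000 − 12.0000) = 63.0000.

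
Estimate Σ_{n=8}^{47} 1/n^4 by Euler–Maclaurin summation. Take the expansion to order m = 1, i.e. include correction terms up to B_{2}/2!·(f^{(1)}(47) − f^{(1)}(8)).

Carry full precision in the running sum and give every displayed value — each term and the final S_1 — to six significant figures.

Integral: ∫_8^47 1/x^4 dx = 0.000647831.
Boundary: ½(f(8) + f(47)) = ½(0.000244141 + 2.04931e-07) = 0.000122173.
Integral + boundary = 0.000770004.
k=1: B_{2}/(2)! × [f^{(1)}(47) − f^{(1)}(8)] = 1/12 × (-1.74410e-08 − (-0.000122070)) = 1.01711e-05.

S_1 ≈ 0.000780175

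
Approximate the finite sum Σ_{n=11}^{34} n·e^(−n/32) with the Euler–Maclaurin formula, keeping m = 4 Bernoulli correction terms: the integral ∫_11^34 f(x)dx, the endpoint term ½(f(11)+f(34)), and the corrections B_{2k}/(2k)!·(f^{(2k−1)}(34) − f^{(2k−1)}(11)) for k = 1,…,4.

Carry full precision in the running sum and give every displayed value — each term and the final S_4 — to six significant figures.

S_4 ≈ 255.577

∫_11^34 x·e^(−x/32) dx evaluates to 245.842.
½[f(11) + f(34)] = ½[7.80017 + 11.7501] = 9.77513.
Integral + boundary = 255.618.
Correction k=1: B_{2}/2! · (f^{(1)}(34) − f^{(1)}(11)) = 1/12 · (-0.0215994 − 0.465351) = -0.0405792.
After k=1: 255.577.
Correction k=2: B_{4}/4! · (f^{(3)}(34) − f^{(3)}(11)) = −1/720 · (0.000653889 − 0.00183942) = 1.64657e-06.
After k=2: 255.577.
Correction k=3: B_{6}/6! · (f^{(5)}(34) − f^{(5)}(11)) = 1/30240 · (1.29773e-06 − 3.14882e-06) = -6.12134e-11.
After k=3: 255.577.
Correction k=4: B_{8}/8! · (f^{(7)}(34) − f^{(7)}(11)) = −1/1209600 · (1.91102e-09 − 4.39583e-09) = 2.05424e-15.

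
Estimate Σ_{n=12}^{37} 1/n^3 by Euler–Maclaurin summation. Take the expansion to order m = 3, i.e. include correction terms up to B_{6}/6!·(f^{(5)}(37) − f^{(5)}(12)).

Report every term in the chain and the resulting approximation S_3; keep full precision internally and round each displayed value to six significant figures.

∫_12^37 1/x^3 dx evaluates to 0.00310699.
½[f(12) + f(37)] = ½[0.000578704 + 1.97422e-05] = 0.000299223.
So far: 0.00340622.
Order-1 term: 1/12 · (-1.60072e-06 − (-0.000144676)) = 1.19229e-05.
Running total after k=1: 0.00341814.
Order-2 term: −1/720 · (-2.33852e-08 − (-2.00939e-05)) = -2.78757e-08.
Running total after k=2: 0.00341811.
Order-3 term: 1/30240 · (-7.17442e-10 − (-5.86071e-06)) = 1.93783e-10.

S_3 ≈ 0.00341811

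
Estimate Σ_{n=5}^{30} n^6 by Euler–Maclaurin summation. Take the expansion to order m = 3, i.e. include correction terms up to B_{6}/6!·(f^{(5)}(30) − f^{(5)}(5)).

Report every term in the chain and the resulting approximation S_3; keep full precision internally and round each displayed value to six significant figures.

Integral: ∫_5^30 x^6 dx = 3.12427e+09.
Endpoint term: (f(5) + f(30))/2 = (15625.0 + 7.29000e+08)/2 = 3.64508e+08.
So far: 3.48878e+09.
k=1: B_{2}/(2)! × [f^{(1)}(30) − f^{(1)}(5)] = 1/12 × (1.45800e+08 − 18750.0) = 1.21484e+07.
After k=1: 3.50093e+09.
k=2: B_{4}/(4)! × [f^{(3)}(30) − f^{(3)}(5)] = −1/720 × (3.24000e+06 − 15000.0) = -4479.17.
After k=2: 3.50093e+09.
k=3: B_{6}/(6)! × [f^{(5)}(30) − f^{(5)}(5)] = 1/30240 × (21600.0 − 3600.00) = 0.595238.

S_3 ≈ 3.50093e+09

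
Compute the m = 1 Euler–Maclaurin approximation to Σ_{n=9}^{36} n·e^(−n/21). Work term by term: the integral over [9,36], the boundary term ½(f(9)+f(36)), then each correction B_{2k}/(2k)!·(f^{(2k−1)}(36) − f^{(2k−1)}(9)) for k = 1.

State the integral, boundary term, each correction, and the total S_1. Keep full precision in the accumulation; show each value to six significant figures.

The integral term ∫_9^36 x·e^(−x/21) dx = 194.836.
Boundary: ½(f(9) + f(36)) = ½(5.86295 + 6.48332) = 6.17314.
Running total after boundary: 201.009.
Order-1 term: 1/12 · (-0.128637 − 0.372251) = -0.0417407.

S_1 ≈ 200.968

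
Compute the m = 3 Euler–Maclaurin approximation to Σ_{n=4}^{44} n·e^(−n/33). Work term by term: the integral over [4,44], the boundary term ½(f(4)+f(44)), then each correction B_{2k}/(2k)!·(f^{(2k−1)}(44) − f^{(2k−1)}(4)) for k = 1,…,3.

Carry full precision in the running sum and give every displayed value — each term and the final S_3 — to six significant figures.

The integral term ∫_4^44 x·e^(−x/33) dx = 411.818.
½[f(4) + f(44)] = ½[3.54338 + 11.5983] = 7.57083.
Integral + boundary = 419.389.
k=1: B_{2}/(2)! × [f^{(1)}(44) − f^{(1)}(4)] = 1/12 × (-0.0878657 − 0.778471) = -0.0721947.
After k=1: 419.316.
k=2: B_{4}/(4)! × [f^{(3)}(44) − f^{(3)}(4)] = −1/720 × (0.000403424 − 0.00234175) = 2.69212e-06.
After k=2: 419.316.
k=3: B_{6}/(6)! × [f^{(5)}(44) − f^{(5)}(4)] = 1/30240 × (8.14998e-07 − 3.64430e-06) = -9.35617e-11.

S_3 ≈ 419.316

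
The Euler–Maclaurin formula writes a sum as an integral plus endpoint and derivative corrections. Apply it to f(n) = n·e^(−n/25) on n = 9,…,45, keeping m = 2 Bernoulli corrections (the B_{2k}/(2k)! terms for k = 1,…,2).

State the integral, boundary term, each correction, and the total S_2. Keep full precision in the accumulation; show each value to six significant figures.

The integral term ∫_9^45 x·e^(−x/25) dx = 303.752.
½[f(9) + f(45)] = ½[6.27909 + 7.43845] = 6.85877.
So far: 310.611.
Order-1 term: 1/12 · (-0.132239 − 0.446513) = -0.0482293.
After k=1: 310.562.
Order-2 term: −1/720 · (0.000317374 − 0.00294698) = 3.65224e-06.

S_2 ≈ 310.562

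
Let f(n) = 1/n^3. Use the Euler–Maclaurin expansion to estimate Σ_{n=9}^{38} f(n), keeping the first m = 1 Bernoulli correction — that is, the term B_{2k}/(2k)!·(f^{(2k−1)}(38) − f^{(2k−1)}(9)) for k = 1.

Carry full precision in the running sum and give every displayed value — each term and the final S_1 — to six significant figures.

The integral term ∫_9^38 1/x^3 dx = 0.00582658.
Endpoint term: (f(9) + f(38))/2 = (0.00137174 + 1.82242e-05)/2 = 0.000694983.
So far: 0.00652156.
Order-1 term: 1/12 · (-1.43876e-06 − (-0.000457247)) = 3.79841e-05.

S_1 ≈ 0.00655955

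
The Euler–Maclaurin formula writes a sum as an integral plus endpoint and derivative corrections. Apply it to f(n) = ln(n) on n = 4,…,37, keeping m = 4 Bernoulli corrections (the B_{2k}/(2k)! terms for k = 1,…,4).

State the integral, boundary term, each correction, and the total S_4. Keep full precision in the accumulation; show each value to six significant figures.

Integral: ∫_4^37 ln(x) dx = 95.0588.
Boundary: ½(f(4) + f(37)) = ½(1.38629 + 3.61092) = 2.49861.
Running total after boundary: 97.5574.
Correction k=1: B_{2}/2! · (f^{(1)}(37) − f^{(1)}(4)) = 1/12 · (0.0270270 − 0.250000) = -0.0185811.
After k=1: 97.5388.
Correction k=2: B_{4}/4! · (f^{(3)}(37) − f^{(3)}(4)) = −1/720 · (3.94843e-05 − 0.0312500) = 4.33479e-05.
After k=2: 97.5389.
Correction k=3: B_{6}/6! · (f^{(5)}(37) − f^{(5)}(4)) = 1/30240 · (3.46101e-07 − 0.0234375) = -7.75038e-07.
After k=3: 97.5389.
Correction k=4: B_{8}/8! · (f^{(7)}(37) − f^{(7)}(4)) = −1/1209600 · (7.58439e-09 − 0.0439453) = 3.63304e-08.

S_4 ≈ 97.5389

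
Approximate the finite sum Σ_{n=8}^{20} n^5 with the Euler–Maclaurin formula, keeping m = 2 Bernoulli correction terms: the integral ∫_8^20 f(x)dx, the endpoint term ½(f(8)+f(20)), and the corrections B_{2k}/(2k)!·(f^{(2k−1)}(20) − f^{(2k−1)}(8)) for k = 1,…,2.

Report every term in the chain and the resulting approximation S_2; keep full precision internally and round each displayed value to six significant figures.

S_2 ≈ 1.23043e+07

Integral: ∫_8^20 x^5 dx = 1.06230e+07.
½[f(8) + f(20)] = ½[32768.0 + 3.20000e+06] = 1.61638e+06.
Running total after boundary: 1.22394e+07.
Order-1 term: 1/12 · (800000 − 20480.0) = 64960.0.
Partial sum through k=1: 1.23043e+07.
Order-2 term: −1/720 · (24000.0 − 3840.00) = -28.0000.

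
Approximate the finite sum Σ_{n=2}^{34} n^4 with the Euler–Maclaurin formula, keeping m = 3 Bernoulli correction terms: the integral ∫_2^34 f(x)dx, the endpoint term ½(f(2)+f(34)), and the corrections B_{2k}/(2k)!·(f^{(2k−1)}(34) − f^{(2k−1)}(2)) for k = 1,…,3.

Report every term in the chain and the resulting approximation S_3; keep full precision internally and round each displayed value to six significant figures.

S_3 ≈ 9.76835e+06

Integral: ∫_2^34 x^4 dx = 9.08708e+06.
Endpoint term: (f(2) + f(34))/2 = (16.0000 + 1.33634e+06)/2 = 668176.
Running total after boundary: 9.75525e+06.
Order-1 term: 1/12 · (157216 − 32.0000) = 13098.7.
After k=1: 9.76835e+06.
Order-2 term: −1/720 · (816.000 − 48.0000) = -1.06667.
After k=2: 9.76835e+06.
Order-3 term: 1/30240 · (0.00000 − 0.00000) = 0.00000.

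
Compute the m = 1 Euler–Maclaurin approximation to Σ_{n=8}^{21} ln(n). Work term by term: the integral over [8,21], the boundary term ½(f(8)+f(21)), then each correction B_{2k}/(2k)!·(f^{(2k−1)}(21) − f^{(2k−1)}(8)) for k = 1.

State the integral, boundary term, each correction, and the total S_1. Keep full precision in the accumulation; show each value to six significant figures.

Integral: ∫_8^21 ln(x) dx = 34.2994.
Boundary: ½(f(8) + f(21)) = ½(2.07944 + 3.04452) = 2.56198.
Running total after boundary: 36.8614.
k=1: B_{2}/(2)! × [f^{(1)}(21) − f^{(1)}(8)] = 1/12 × (0.0476190 − 0.125000) = -0.00644841.

S_1 ≈ 36.8550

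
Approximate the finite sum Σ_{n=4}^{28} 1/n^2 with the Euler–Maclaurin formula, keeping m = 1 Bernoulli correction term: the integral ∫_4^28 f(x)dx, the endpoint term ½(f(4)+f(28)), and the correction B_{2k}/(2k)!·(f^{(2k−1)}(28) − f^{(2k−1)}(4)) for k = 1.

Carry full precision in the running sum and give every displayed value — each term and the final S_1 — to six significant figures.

Integral: ∫_4^28 1/x^2 dx = 0.214286.
Boundary: ½(f(4) + f(28)) = ½(0.0625000 + 0.00127551) = 0.0318878.
Running total after boundary: 0.246173.
k=1: B_{2}/(2)! × [f^{(1)}(28) − f^{(1)}(4)] = 1/12 × (-9.11079e-05 − (-0.0312500)) = 0.00259657.

S_1 ≈ 0.248770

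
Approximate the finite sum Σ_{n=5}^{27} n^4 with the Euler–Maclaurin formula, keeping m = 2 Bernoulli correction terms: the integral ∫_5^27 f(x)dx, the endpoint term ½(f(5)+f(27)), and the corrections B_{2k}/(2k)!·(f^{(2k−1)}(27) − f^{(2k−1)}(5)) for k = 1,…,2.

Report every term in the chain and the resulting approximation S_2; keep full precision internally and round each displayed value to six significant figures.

S_2 ≈ 3.14171e+06

The integral term ∫_5^27 x^4 dx = 2.86916e+06.
Endpoint term: (f(5) + f(27))/2 = (625.000 + 531441)/2 = 266033.
Running total after boundary: 3.13519e+06.
k=1: B_{2}/(2)! × [f^{(1)}(27) − f^{(1)}(5)] = 1/12 × (78732.0 − 500.000) = 6519.33.
Partial sum through k=1: 3.14171e+06.
k=2: B_{4}/(4)! × [f^{(3)}(27) − f^{(3)}(5)] = −1/720 × (648.000 − 120.000) = -0.733333.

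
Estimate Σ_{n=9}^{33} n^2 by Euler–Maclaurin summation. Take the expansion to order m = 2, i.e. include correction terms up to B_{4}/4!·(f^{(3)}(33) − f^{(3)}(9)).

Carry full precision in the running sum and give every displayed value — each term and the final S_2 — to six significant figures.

S_2 ≈ 12325.0

Integral: ∫_9^33 x^2 dx = 11736.0.
Boundary: ½(f(9) + f(33)) = ½(81.0000 + 1089.00) = 585.000.
So far: 12321.0.
k=1: B_{2}/(2)! × [f^{(1)}(33) − f^{(1)}(9)] = 1/12 × (66.0000 − 18.0000) = 4.00000.
Partial sum through k=1: 12325.0.
k=2: B_{4}/(4)! × [f^{(3)}(33) − f^{(3)}(9)] = −1/720 × (0.00000 − 0.00000) = 0.00000.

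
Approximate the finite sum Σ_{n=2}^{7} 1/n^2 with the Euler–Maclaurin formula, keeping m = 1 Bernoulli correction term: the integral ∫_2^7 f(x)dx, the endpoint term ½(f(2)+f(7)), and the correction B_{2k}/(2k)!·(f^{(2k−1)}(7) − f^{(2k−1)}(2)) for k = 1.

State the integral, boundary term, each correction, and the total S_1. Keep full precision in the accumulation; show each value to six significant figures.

Integral: ∫_2^7 1/x^2 dx = 0.357143.
½[f(2) + f(7)] = ½[0.250000 + 0.0204082] = 0.135204.
Running total after boundary: 0.492347.
Correction k=1: B_{2}/2! · (f^{(1)}(7) − f^{(1)}(2)) = 1/12 · (-0.00583090 − (-0.250000)) = 0.0203474.

S_1 ≈ 0.512694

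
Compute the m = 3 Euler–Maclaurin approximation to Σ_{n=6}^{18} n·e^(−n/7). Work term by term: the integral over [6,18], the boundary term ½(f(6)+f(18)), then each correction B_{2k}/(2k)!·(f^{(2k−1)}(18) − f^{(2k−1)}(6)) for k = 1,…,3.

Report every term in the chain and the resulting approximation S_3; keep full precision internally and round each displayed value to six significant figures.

S_3 ≈ 27.1892

∫_6^18 x·e^(−x/7) dx evaluates to 25.2433.
Endpoint term: (f(6) + f(18))/2 = (2.54624 + 1.37567)/2 = 1.96096.
So far: 27.2043.
k=1: B_{2}/(2)! × [f^{(1)}(18) − f^{(1)}(6)] = 1/12 × (-0.120098 − 0.0606247) = -0.0150603.
Running total after k=1: 27.1892.
k=2: B_{4}/(4)! × [f^{(3)}(18) − f^{(3)}(6)] = −1/720 × (0.000668451 − 0.0185586) = 2.48474e-05.
Running total after k=2: 27.1892.
k=3: B_{6}/(6)! × [f^{(5)}(18) − f^{(5)}(6)] = 1/30240 × (7.73039e-05 − 0.000732243) = -2.16580e-08.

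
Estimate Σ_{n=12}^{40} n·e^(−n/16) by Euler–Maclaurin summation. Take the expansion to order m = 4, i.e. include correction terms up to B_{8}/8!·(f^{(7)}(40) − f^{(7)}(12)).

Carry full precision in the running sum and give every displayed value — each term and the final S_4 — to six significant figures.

S_4 ≈ 142.528

Integral: ∫_12^40 x·e^(−x/16) dx = 138.072.
Endpoint term: (f(12) + f(40))/2 = (5.66840 + 3.28340)/2 = 4.47590.
Running total after boundary: 142.548.
k=1: B_{2}/(2)! × [f^{(1)}(40) − f^{(1)}(12)] = 1/12 × (-0.123127 − 0.118092) = -0.0201016.
Partial sum through k=1: 142.528.
k=2: B_{4}/(4)! × [f^{(3)}(40) − f^{(3)}(12)] = −1/720 × (0.000160322 − 0.00415166) = 5.54352e-06.
Partial sum through k=2: 142.528.
k=3: B_{6}/(6)! × [f^{(5)}(40) − f^{(5)}(12)] = 1/30240 × (3.13129e-06 − 3.06329e-05) = -9.09445e-10.
Partial sum through k=3: 142.528.
k=4: B_{8}/(8)! × [f^{(7)}(40) − f^{(7)}(12)] = −1/1209600 × (2.20169e-08 − 1.75970e-07) = 1.27276e-13.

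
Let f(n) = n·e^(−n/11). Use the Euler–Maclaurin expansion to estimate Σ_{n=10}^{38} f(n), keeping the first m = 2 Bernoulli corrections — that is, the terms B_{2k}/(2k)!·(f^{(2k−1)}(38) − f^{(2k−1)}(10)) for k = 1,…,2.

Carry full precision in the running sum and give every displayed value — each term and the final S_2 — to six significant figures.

∫_10^38 x·e^(−x/11) dx evaluates to 76.0344.
Boundary: ½(f(10) + f(38)) = ½(4.02890 + 1.20086) = 2.61488.
So far: 78.6492.
Order-1 term: 1/12 · (-0.0775677 − 0.0366264) = -0.00951618.
After k=1: 78.6397.
Order-2 term: −1/720 · (-0.000118714 − 0.00696204) = 9.83438e-06.

S_2 ≈ 78.6397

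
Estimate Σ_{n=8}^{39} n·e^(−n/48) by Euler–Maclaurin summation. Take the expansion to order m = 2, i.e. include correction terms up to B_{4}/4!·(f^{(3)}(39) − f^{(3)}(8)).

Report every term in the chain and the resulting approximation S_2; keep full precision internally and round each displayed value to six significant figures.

Integral: ∫_8^39 x·e^(−x/48) dx = 422.254.
½[f(8) + f(39)] = ½[6.77185 + 17.3061] = 12.0390.
Running total after boundary: 434.293.
Order-1 term: 1/12 · (0.0832026 − 0.705401) = -0.0518499.
After k=1: 434.241.
Order-2 term: −1/720 · (0.000421310 − 0.00104096) = 8.60621e-07.

S_2 ≈ 434.241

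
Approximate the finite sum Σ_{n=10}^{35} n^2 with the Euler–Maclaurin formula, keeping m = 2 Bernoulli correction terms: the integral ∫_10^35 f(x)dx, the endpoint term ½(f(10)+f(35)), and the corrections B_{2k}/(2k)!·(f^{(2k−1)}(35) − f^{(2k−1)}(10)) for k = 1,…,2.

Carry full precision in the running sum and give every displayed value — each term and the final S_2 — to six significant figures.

S_2 ≈ 14625.0

The integral term ∫_10^35 x^2 dx = 13958.3.
½[f(10) + f(35)] = ½[100.000 + 1225.00] = 662.500.
So far: 14620.8.
Correction k=1: B_{2}/2! · (f^{(1)}(35) − f^{(1)}(10)) = 1/12 · (70.0000 − 20.0000) = 4.16667.
Partial sum through k=1: 14625.0.
Correction k=2: B_{4}/4! · (f^{(3)}(35) − f^{(3)}(10)) = −1/720 · (0.00000 − 0.00000) = 0.00000.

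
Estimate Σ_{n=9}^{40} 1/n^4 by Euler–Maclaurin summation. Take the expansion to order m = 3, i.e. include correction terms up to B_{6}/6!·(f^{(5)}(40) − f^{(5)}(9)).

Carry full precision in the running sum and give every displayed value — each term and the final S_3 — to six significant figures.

Integral: ∫_9^40 1/x^4 dx = 0.000452039.
½[f(9) + f(40)] = ½[0.000152416 + 3.90625e-07] = 7.64032e-05.
Integral + boundary = 0.000528442.
Correction k=1: B_{2}/2! · (f^{(1)}(40) − f^{(1)}(9)) = 1/12 · (-3.90625e-08 − (-6.77404e-05)) = 5.64177e-06.
Partial sum through k=1: 0.000534084.
Correction k=2: B_{4}/4! · (f^{(3)}(40) − f^{(3)}(9)) = −1/720 · (-7.32422e-10 − (-2.50890e-05)) = -3.48448e-08.
Partial sum through k=2: 0.000534049.
Correction k=3: B_{6}/6! · (f^{(5)}(40) − f^{(5)}(9)) = 1/30240 · (-2.56348e-11 − (-1.73455e-05)) = 5.73594e-10.

S_3 ≈ 0.000534050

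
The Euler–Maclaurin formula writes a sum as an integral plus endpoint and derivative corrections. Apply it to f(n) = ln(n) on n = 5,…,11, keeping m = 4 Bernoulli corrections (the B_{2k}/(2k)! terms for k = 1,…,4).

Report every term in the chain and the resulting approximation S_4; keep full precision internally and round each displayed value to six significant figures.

S_4 ≈ 14.3243

Integral: ∫_5^11 ln(x) dx = 12.3297.
½[f(5) + f(11)] = ½[1.60944 + 2.39790] = 2.00367.
Running total after boundary: 14.3333.
Order-1 term: 1/12 · (0.0909091 − 0.200000) = -0.00909091.
Running total after k=1: 14.3242.
Order-2 term: −1/720 · (0.00150263 − 0.0160000) = 2.01352e-05.
Running total after k=2: 14.3243.
Order-3 term: 1/30240 · (0.000149021 − 0.00768000) = -2.49040e-07.
Running total after k=3: 14.3243.
Order-4 term: −1/1209600 · (3.69474e-05 − 0.00921600) = 7.58850e-09.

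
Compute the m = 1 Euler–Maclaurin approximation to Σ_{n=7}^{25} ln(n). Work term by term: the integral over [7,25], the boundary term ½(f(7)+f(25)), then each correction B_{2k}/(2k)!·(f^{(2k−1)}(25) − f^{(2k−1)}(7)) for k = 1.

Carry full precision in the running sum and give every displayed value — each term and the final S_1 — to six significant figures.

∫_7^25 ln(x) dx evaluates to 48.8505.
½[f(7) + f(25)] = ½[1.94591 + 3.21888] = 2.58239.
Integral + boundary = 51.4329.
Order-1 term: 1/12 · (0.0400000 − 0.142857) = -0.00857143.

S_1 ≈ 51.4243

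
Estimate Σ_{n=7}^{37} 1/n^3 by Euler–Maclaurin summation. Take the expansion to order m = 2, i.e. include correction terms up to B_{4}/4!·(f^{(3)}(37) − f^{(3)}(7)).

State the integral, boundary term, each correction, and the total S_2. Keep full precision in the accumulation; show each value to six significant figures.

∫_7^37 1/x^3 dx evaluates to 0.00983885.
Boundary: ½(f(7) + f(37)) = ½(0.00291545 + 1.97422e-05) = 0.00146760.
Running total after boundary: 0.0113064.
Correction k=1: B_{2}/2! · (f^{(1)}(37) − f^{(1)}(7)) = 1/12 · (-1.60072e-06 − (-0.00124948)) = 0.000103990.
After k=1: 0.0114104.
Correction k=2: B_{4}/4! · (f^{(3)}(37) − f^{(3)}(7)) = −1/720 · (-2.33852e-08 − (-0.000509992)) = -7.08289e-07.

S_2 ≈ 0.0114097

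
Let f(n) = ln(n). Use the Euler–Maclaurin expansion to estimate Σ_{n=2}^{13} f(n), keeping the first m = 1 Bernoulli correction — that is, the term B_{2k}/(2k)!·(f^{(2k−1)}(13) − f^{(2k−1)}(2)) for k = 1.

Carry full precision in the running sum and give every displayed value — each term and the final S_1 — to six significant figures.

S_1 ≈ 22.5518

∫_2^13 ln(x) dx evaluates to 20.9580.
Endpoint term: (f(2) + f(13))/2 = (0.693147 + 2.56495)/2 = 1.62905.
Running total after boundary: 22.5871.
Correction k=1: B_{2}/2! · (f^{(1)}(13) − f^{(1)}(2)) = 1/12 · (0.0769231 − 0.500000) = -0.0352564.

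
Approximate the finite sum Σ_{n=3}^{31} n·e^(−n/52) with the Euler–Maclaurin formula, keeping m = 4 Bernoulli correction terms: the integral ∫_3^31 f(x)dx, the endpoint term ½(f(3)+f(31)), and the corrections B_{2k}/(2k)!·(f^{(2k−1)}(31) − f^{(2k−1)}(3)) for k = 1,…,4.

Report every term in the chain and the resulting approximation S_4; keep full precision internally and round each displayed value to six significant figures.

S_4 ≈ 331.770

Integral: ∫_3^31 x·e^(−x/52) dx = 321.871.
½[f(3) + f(31)] = ½[2.83182 + 17.0787] = 9.95527.
So far: 331.826.
Correction k=1: B_{2}/2! · (f^{(1)}(31) − f^{(1)}(3)) = 1/12 · (0.222490 − 0.889482) = -0.0555827.
After k=1: 331.770.
Correction k=2: B_{4}/4! · (f^{(3)}(31) − f^{(3)}(3)) = −1/720 · (0.000489772 − 0.00102713) = 7.46333e-07.
After k=2: 331.770.
Correction k=3: B_{6}/6! · (f^{(5)}(31) − f^{(5)}(3)) = 1/30240 · (3.31828e-07 − 6.38059e-07) = -1.01267e-11.
After k=3: 331.770.
Correction k=4: B_{8}/8! · (f^{(7)}(31) − f^{(7)}(3)) = −1/1209600 · (1.78449e-10 − 3.31458e-10) = 1.26495e-16.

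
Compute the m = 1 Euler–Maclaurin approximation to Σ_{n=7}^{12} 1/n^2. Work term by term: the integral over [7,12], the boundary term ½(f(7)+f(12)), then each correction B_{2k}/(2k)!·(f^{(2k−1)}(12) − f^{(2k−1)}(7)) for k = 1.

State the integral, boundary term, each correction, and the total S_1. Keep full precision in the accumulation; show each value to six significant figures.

S_1 ≈ 0.0735896

Integral: ∫_7^12 1/x^2 dx = 0.0595238.
Boundary: ½(f(7) + f(12)) = ½(0.0204082 + 0.00694444) = 0.0136763.
Integral + boundary = 0.0732001.
Correction k=1: B_{2}/2! · (f^{(1)}(12) − f^{(1)}(7)) = 1/12 · (-0.00115741 − (-0.00583090)) = 0.000389458.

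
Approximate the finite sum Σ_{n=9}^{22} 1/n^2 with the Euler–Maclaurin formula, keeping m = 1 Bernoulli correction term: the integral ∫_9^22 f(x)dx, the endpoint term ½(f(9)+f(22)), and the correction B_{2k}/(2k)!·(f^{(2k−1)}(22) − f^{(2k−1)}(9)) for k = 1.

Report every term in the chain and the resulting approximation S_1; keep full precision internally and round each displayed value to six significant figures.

S_1 ≈ 0.0730754

∫_9^22 1/x^2 dx evaluates to 0.0656566.
Endpoint term: (f(9) + f(22))/2 = (0.0123457 + 0.00206612)/2 = 0.00720590.
Running total after boundary: 0.0728625.
Correction k=1: B_{2}/2! · (f^{(1)}(22) − f^{(1)}(9)) = 1/12 · (-0.000187829 − (-0.00274348)) = 0.000212971.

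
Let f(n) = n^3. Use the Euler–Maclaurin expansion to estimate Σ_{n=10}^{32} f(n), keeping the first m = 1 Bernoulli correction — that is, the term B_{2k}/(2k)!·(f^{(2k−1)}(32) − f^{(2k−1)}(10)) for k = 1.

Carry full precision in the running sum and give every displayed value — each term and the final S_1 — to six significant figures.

S_1 ≈ 276759

The integral term ∫_10^32 x^3 dx = 259644.
Boundary: ½(f(10) + f(32)) = ½(1000.00 + 32768.0) = 16884.0.
So far: 276528.
Correction k=1: B_{2}/2! · (f^{(1)}(32) − f^{(1)}(10)) = 1/12 · (3072.00 − 300.000) = 231.000.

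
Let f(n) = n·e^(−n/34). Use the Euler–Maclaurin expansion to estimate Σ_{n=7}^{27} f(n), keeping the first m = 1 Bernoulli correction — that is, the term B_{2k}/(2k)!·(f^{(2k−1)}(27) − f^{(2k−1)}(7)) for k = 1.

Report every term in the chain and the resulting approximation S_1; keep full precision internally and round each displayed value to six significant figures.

The integral term ∫_7^27 x·e^(−x/34) dx = 197.211.
½[f(7) + f(27)] = ½[5.69750 + 12.2035] = 8.95048.
So far: 206.161.
Correction k=1: B_{2}/2! · (f^{(1)}(27) − f^{(1)}(7)) = 1/12 · (0.0930547 − 0.646355) = -0.0461084.

S_1 ≈ 206.115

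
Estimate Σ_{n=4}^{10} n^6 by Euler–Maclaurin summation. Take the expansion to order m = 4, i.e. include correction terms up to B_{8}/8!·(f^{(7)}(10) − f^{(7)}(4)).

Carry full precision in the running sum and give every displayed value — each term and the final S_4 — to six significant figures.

∫_4^10 x^6 dx evaluates to 1.42623e+06.
Boundary: ½(f(4) + f(10)) = ½(4096.00 + 1.00000e+06) = 502048.
Integral + boundary = 1.92828e+06.
Correction k=1: B_{2}/2! · (f^{(1)}(10) − f^{(1)}(4)) = 1/12 · (600000 − 6144.00) = 49488.0.
Partial sum through k=1: 1.97777e+06.
Correction k=2: B_{4}/4! · (f^{(3)}(10) − f^{(3)}(4)) = −1/720 · (120000 − 7680.00) = -156.000.
Partial sum through k=2: 1.97761e+06.
Correction k=3: B_{6}/6! · (f^{(5)}(10) − f^{(5)}(4)) = 1/30240 · (7200.00 − 2880.00) = 0.142857.
Partial sum through k=3: 1.97761e+06.
Correction k=4: B_{8}/8! · (f^{(7)}(10) − f^{(7)}(4)) = −1/1209600 · (0.00000 − 0.00000) = 0.00000.

S_4 ≈ 1.97761e+06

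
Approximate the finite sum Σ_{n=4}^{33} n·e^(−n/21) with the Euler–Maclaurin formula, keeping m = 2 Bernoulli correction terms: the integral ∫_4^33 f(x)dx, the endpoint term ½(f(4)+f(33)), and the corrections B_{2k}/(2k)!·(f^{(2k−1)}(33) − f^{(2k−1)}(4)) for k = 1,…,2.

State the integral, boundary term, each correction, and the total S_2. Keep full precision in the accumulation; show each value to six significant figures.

S_2 ≈ 203.376

∫_4^33 x·e^(−x/21) dx evaluates to 198.360.
Boundary: ½(f(4) + f(33)) = ½(3.30626 + 6.85569) = 5.08098.
Integral + boundary = 203.441.
Correction k=1: B_{2}/2! · (f^{(1)}(33) − f^{(1)}(4)) = 1/12 · (-0.118713 − 0.669124) = -0.0656531.
Partial sum through k=1: 203.376.
Correction k=2: B_{4}/4! · (f^{(3)}(33) − f^{(3)}(4)) = −1/720 · (0.000672978 − 0.00526588) = 6.37904e-06.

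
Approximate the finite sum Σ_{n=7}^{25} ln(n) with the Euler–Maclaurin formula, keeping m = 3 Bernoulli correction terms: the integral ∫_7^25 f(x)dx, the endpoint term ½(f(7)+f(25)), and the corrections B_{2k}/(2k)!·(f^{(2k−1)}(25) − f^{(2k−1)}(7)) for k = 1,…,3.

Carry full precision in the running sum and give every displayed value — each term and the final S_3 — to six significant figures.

S_3 ≈ 51.4244

The integral term ∫_7^25 ln(x) dx = 48.8505.
Endpoint term: (f(7) + f(25))/2 = (1.94591 + 3.21888)/2 = 2.58239.
So far: 51.4329.
k=1: B_{2}/(2)! × [f^{(1)}(25) − f^{(1)}(7)] = 1/12 × (0.0400000 − 0.142857) = -0.00857143.
Partial sum through k=1: 51.4243.
k=2: B_{4}/(4)! × [f^{(3)}(25) − f^{(3)}(7)] = −1/720 × (0.000128000 − 0.00583090) = 7.92070e-06.
Partial sum through k=2: 51.4244.
k=3: B_{6}/(6)! × [f^{(5)}(25) − f^{(5)}(7)] = 1/30240 × (2.45760e-06 − 0.00142798) = -4.71402e-08.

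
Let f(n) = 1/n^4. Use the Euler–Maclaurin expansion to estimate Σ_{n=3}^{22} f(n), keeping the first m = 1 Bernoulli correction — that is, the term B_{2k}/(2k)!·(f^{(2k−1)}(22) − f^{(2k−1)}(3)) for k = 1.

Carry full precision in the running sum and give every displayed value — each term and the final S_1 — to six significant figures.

The integral term ∫_3^22 1/x^4 dx = 0.0123144.
½[f(3) + f(22)] = ½[0.0123457 + 4.26883e-06] = 0.00617497.
Integral + boundary = 0.0184893.
Correction k=1: B_{2}/2! · (f^{(1)}(22) − f^{(1)}(3)) = 1/12 · (-7.76152e-07 − (-0.0164609)) = 0.00137168.

S_1 ≈ 0.0198610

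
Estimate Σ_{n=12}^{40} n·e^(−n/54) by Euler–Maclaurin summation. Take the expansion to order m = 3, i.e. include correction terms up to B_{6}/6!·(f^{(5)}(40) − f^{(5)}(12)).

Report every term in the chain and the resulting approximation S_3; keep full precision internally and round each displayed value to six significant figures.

The integral term ∫_12^40 x·e^(−x/54) dx = 433.791.
Endpoint term: (f(12) + f(40))/2 = (9.60885 + 19.0704)/2 = 14.3396.
Running total after boundary: 448.131.
Correction k=1: B_{2}/2! · (f^{(1)}(40) − f^{(1)}(12)) = 1/12 · (0.123605 − 0.622796) = -0.0415993.
Running total after k=1: 448.089.
Correction k=2: B_{4}/4! · (f^{(3)}(40) − f^{(3)}(12)) = −1/720 · (0.000369385 − 0.000762781) = 5.46384e-07.
Running total after k=2: 448.089.
Correction k=3: B_{6}/6! · (f^{(5)}(40) − f^{(5)}(12)) = 1/30240 · (2.38814e-07 − 4.49926e-07) = -6.98122e-12.

S_3 ≈ 448.089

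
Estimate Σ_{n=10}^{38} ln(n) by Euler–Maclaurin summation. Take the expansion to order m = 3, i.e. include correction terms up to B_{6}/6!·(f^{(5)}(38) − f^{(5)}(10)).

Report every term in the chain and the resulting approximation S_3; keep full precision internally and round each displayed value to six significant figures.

S_3 ≈ 90.1664

Integral: ∫_10^38 ln(x) dx = 87.2024.
Endpoint term: (f(10) + f(38))/2 = (2.30259 + 3.63759)/2 = 2.97009.
Running total after boundary: 90.1725.
k=1: B_{2}/(2)! × [f^{(1)}(38) − f^{(1)}(10)] = 1/12 × (0.0263158 − 0.100000) = -0.00614035.
After k=1: 90.1664.
k=2: B_{4}/(4)! × [f^{(3)}(38) − f^{(3)}(10)] = −1/720 × (3.64485e-05 − 0.00200000) = 2.72715e-06.
After k=2: 90.1664.
k=3: B_{6}/(6)! × [f^{(5)}(38) − f^{(5)}(10)] = 1/30240 × (3.02896e-07 − 0.000240000) = -7.92649e-09.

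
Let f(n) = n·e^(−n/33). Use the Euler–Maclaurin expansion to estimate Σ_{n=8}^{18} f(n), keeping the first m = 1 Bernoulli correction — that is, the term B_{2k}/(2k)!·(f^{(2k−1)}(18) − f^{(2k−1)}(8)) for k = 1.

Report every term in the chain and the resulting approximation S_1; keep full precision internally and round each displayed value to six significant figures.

S_1 ≈ 94.6277

Integral: ∫_8^18 x·e^(−x/33) dx = 86.3002.
½[f(8) + f(18)] = ½[6.27779 + 10.4324] = 8.35510.
Integral + boundary = 94.6553.
k=1: B_{2}/(2)! × [f^{(1)}(18) − f^{(1)}(8)] = 1/12 × (0.263445 − 0.594487) = -0.0275869.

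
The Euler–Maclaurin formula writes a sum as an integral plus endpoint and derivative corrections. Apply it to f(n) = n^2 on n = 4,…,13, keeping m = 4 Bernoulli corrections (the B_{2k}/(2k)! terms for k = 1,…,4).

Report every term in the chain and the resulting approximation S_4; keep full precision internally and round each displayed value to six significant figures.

S_4 ≈ 805.000

∫_4^13 x^2 dx evaluates to 711.000.
Boundary: ½(f(4) + f(13)) = ½(16.0000 + 169.000) = 92.5000.
Integral + boundary = 803.500.
k=1: B_{2}/(2)! × [f^{(1)}(13) − f^{(1)}(4)] = 1/12 × (26.0000 − 8.00000) = 1.50000.
After k=1: 805.000.
k=2: B_{4}/(4)! × [f^{(3)}(13) − f^{(3)}(4)] = −1/720 × (0.00000 − 0.00000) = 0.00000.
After k=2: 805.000.
k=3: B_{6}/(6)! × [f^{(5)}(13) − f^{(5)}(4)] = 1/30240 × (0.00000 − 0.00000) = 0.00000.
After k=3: 805.000.
k=4: B_{8}/(8)! × [f^{(7)}(13) − f^{(7)}(4)] = −1/1209600 × (0.00000 − 0.00000) = 0.00000.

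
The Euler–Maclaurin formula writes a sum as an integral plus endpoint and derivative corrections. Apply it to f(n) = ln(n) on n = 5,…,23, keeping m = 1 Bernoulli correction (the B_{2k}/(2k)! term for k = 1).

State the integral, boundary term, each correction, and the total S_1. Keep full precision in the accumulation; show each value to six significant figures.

S_1 ≈ 48.4286

Integral: ∫_5^23 ln(x) dx = 46.0692.
½[f(5) + f(23)] = ½[1.60944 + 3.13549] = 2.37247.
So far: 48.4416.
Order-1 term: 1/12 · (0.0434783 − 0.200000) = -0.0130435.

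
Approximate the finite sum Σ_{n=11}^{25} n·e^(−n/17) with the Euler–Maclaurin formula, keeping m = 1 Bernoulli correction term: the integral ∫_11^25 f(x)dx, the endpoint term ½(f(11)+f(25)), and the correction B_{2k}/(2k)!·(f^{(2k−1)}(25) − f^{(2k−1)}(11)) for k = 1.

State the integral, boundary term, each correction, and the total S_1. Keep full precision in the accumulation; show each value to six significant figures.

S_1 ≈ 90.8832

The integral term ∫_11^25 x·e^(−x/17) dx = 85.1555.
½[f(11) + f(25)] = ½[5.75942 + 5.74476] = 5.75209.
Integral + boundary = 90.9076.
Order-1 term: 1/12 · (-0.108137 − 0.184794) = -0.0244109.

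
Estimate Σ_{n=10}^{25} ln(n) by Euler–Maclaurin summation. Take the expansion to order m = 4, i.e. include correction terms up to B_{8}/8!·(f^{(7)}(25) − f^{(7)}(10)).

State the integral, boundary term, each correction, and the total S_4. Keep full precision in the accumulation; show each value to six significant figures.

S_4 ≈ 45.2018

∫_10^25 ln(x) dx evaluates to 42.4460.
Boundary: ½(f(10) + f(25)) = ½(2.30259 + 3.21888) = 2.76073.
Integral + boundary = 45.2068.
Order-1 term: 1/12 · (0.0400000 − 0.100000) = -0.00500000.
Running total after k=1: 45.2018.
Order-2 term: −1/720 · (0.000128000 − 0.00200000) = 2.60000e-06.
Running total after k=2: 45.2018.
Order-3 term: 1/30240 · (2.45760e-06 − 0.000240000) = -7.85524e-09.
Running total after k=3: 45.2018.
Order-4 term: −1/1209600 · (1.17965e-07 − 7.20000e-05) = 5.94263e-11.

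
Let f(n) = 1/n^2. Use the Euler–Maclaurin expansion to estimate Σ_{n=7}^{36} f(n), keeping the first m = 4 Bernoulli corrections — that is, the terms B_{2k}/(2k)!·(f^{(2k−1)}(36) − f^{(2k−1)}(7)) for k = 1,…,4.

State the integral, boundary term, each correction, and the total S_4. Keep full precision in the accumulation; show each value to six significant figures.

The integral term ∫_7^36 1/x^2 dx = 0.115079.
Boundary: ½(f(7) + f(36)) = ½(0.0204082 + 0.000771605) = 0.0105899.
Integral + boundary = 0.125669.
Order-1 term: 1/12 · (-4.28669e-05 − (-0.00583090)) = 0.000482336.
Running total after k=1: 0.126152.
Order-2 term: −1/720 · (-3.96916e-07 − (-0.00142798)) = -1.98275e-06.
Running total after k=2: 0.126150.
Order-3 term: 1/30240 · (-9.18787e-09 − (-0.000874271)) = 2.89108e-08.
Running total after k=3: 0.126150.
Order-4 term: −1/1209600 · (-3.97007e-10 − (-0.000999167)) = -8.26031e-10.

S_4 ≈ 0.126150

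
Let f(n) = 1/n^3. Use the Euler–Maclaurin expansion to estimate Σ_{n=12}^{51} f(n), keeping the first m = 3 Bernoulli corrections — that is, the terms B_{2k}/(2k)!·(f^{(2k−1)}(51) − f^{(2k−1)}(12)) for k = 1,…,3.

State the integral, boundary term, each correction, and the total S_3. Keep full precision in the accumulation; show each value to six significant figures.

S_3 ≈ 0.00358510

The integral term ∫_12^51 1/x^3 dx = 0.00327999.
Boundary: ½(f(12) + f(51)) = ½(0.000578704 + 7.53858e-06) = 0.000293121.
So far: 0.00357311.
Order-1 term: 1/12 · (-4.43446e-07 − (-0.000144676)) = 1.20194e-05.
After k=1: 0.00358513.
Order-2 term: −1/720 · (-3.40981e-09 − (-2.00939e-05)) = -2.79034e-08.
After k=2: 0.00358510.
Order-3 term: 1/30240 · (-5.50604e-11 − (-5.86071e-06)) = 1.93805e-10.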